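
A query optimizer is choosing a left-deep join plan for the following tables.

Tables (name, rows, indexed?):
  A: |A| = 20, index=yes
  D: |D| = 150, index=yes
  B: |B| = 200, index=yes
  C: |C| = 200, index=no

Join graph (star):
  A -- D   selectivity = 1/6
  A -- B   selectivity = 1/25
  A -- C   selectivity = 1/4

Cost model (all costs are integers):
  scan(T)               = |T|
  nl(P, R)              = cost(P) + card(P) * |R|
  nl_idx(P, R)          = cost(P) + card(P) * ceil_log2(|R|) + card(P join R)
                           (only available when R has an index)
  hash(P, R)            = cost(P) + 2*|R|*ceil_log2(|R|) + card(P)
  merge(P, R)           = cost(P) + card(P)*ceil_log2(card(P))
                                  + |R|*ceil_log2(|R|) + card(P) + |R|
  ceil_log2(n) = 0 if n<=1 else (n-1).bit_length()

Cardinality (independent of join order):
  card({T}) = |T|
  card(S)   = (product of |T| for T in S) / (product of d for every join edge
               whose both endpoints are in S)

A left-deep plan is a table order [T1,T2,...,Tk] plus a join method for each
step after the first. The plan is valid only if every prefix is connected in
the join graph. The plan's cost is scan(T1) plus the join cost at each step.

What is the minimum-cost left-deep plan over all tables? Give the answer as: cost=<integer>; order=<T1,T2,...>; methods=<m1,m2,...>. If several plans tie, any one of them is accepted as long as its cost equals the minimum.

Selinger DP (subsets sized 1..n):
  {A}: scan cost=20, card=20
  {D}: scan cost=150, card=150
  {B}: scan cost=200, card=200
  {C}: scan cost=200, card=200
  {AD}: card=500; try (A,hash)→500, (D,nl_idx)→680, (A,nl_idx)→1400, (D,merge)→1490, (A,merge)→1620, (D,hash)→2440 …(+2); best=500 via (A,hash)
  {AB}: card=160; try (B,nl_idx)→340, (A,hash)→600, (A,nl_idx)→1360, (B,merge)→1940, (A,merge)→2120, (B,hash)→3240 …(+2); best=340 via (B,nl_idx)
  {AC}: card=1000; try (A,hash)→600, (C,merge)→1940, (A,merge)→2120, (A,nl_idx)→2200, (C,hash)→3240, (C,nl)→4020 …(+1); best=600 via (A,hash)
  {ABD}: card=4000; try (D,hash)→2900, (D,merge)→3130, (B,hash)→4200, (D,nl_idx)→5620, (B,merge)→7300, (B,nl_idx)→8500 …(+2); best=2900 via (D,hash)
  {ACD}: card=25000; try (D,hash)→4000, (C,hash)→4200, (C,merge)→7300, (D,merge)→12950, (D,nl_idx)→33600, (C,nl)→100500 …(+1); best=4000 via (D,hash)
  {ABC}: card=8000; try (C,merge)→3580, (C,hash)→3700, (B,hash)→4800, (B,merge)→13400, (B,nl_idx)→16600, (C,nl)→32340 …(+1); best=3580 via (C,merge)
  {ABCD}: card=200000; try (C,hash)→10100, (D,hash)→13980, (B,hash)→32200, (C,merge)→56700, (D,merge)→116930, (D,nl_idx)→267580 …(+5); best=10100 via (C,hash)

cost=10100; order=A,B,D,C; methods=nl_idx,hash,hash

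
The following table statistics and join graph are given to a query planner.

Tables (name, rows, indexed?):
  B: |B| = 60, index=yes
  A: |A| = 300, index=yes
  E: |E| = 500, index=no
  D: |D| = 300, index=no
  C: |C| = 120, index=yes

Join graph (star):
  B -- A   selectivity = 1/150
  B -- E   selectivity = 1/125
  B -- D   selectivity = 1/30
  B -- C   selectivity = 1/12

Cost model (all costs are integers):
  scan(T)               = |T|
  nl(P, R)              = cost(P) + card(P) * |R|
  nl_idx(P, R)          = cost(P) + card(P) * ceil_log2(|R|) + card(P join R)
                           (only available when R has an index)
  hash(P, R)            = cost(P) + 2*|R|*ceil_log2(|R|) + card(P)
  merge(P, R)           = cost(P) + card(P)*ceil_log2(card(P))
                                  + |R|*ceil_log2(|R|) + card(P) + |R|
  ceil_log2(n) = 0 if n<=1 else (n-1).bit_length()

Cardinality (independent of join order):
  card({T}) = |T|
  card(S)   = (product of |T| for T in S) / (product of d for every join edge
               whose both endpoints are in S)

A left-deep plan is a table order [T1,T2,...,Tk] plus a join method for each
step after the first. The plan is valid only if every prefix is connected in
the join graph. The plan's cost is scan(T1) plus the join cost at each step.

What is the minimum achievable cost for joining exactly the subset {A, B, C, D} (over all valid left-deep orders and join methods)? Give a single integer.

Selinger DP over subsets of {A,B,C,D}:
  {B}: scan cost=60, card=60
  {A}: scan cost=300, card=300
  {D}: scan cost=300, card=300
  {C}: scan cost=120, card=120
  {AB}: card=120; try (A,nl_idx)→720, (B,hash)→1320, (B,nl_idx)→2220, (A,merge)→3480, (B,merge)→3720, (A,hash)→5520 …(+2); best=720 via (A,nl_idx)
  {BD}: card=600; try (B,hash)→1320, (B,nl_idx)→2700, (D,merge)→3480, (B,merge)→3720, (D,hash)→5520, (D,nl)→18060 …(+1); best=1320 via (B,hash)
  {BC}: card=600; try (B,hash)→960, (C,nl_idx)→1080, (C,merge)→1440, (B,nl_idx)→1440, (B,merge)→1500, (C,hash)→1800 …(+2); best=960 via (B,hash)
  {ABD}: card=1200; try (D,merge)→4680, (D,hash)→6240, (A,hash)→7320, (A,nl_idx)→7920, (A,merge)→10920, (D,nl)→36720 …(+1); best=4680 via (D,merge)
  {ABC}: card=1200; try (C,hash)→2520, (C,merge)→2640, (C,nl_idx)→2760, (A,hash)→6960, (A,nl_idx)→7560, (A,merge)→10560 …(+2); best=2520 via (C,hash)
  {BCD}: card=6000; try (C,hash)→3600, (D,hash)→6960, (C,merge)→8880, (D,merge)→10560, (C,nl_idx)→11520, (C,nl)→73320 …(+1); best=3600 via (C,hash)
  {ABCD}: card=12000; try (C,hash)→7560, (D,hash)→9120, (A,hash)→15000, (D,merge)→19920, (C,merge)→20040, (C,nl_idx)→25080 …(+5); best=7560 via (C,hash)

7560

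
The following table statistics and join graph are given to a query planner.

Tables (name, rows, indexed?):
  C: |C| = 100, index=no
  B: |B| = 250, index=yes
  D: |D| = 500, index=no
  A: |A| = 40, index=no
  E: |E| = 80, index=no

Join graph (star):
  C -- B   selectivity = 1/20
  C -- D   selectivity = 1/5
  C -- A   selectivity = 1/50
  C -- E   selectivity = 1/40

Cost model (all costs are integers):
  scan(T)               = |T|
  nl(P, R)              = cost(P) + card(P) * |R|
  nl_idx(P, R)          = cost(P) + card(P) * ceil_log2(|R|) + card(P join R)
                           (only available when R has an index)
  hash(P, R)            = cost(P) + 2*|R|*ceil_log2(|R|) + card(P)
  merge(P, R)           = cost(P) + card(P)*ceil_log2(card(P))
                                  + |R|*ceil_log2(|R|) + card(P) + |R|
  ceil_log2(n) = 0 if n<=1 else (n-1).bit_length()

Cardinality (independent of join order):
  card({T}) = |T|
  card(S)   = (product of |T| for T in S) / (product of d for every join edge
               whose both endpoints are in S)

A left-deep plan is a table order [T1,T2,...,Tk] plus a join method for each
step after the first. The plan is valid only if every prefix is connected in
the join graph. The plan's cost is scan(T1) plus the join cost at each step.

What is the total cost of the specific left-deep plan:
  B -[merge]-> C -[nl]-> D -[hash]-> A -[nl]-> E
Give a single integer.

8753780

step 1: scan B: cost=250, card=250
step 2: join C via merge
    card(P join C) = 250*100/(20) = 1250
    cost = 250 + 250*8 + 100*7 + 250 + 100 = 3300
step 3: join D via nl
    card(P join D) = 1250*500/(5) = 125000
    cost = 3300 + 1250*500 = 628300
step 4: join A via hash
    card(P join A) = 125000*40/(50) = 100000
    cost = 628300 + 2*40*6 + 125000 = 753780
step 5: join E via nl
    card(P join E) = 100000*80/(40) = 200000
    cost = 753780 + 100000*80 = 8753780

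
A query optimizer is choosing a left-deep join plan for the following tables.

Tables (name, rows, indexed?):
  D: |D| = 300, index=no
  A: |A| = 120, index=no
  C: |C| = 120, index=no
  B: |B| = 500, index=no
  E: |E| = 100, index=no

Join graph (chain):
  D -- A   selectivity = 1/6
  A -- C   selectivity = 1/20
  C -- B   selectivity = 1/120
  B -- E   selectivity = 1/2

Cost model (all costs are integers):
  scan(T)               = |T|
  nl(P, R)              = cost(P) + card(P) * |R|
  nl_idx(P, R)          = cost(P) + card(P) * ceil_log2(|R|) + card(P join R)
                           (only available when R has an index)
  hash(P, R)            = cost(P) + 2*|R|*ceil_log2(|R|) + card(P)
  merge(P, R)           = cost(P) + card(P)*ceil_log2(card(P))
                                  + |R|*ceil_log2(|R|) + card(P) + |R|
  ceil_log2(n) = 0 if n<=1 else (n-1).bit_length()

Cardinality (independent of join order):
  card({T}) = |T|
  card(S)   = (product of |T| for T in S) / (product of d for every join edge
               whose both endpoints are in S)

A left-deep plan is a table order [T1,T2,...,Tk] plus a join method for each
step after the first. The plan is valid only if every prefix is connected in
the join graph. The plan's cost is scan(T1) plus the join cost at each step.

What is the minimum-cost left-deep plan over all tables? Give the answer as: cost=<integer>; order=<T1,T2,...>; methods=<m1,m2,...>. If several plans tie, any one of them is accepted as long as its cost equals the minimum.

Selinger DP (subsets sized 1..n):
  {D}: scan cost=300, card=300
  {A}: scan cost=120, card=120
  {C}: scan cost=120, card=120
  {B}: scan cost=500, card=500
  {E}: scan cost=100, card=100
  {AD}: card=6000; try (A,hash)→2280, (D,merge)→4080, (A,merge)→4260, (D,hash)→5640, (D,nl)→36120, (A,nl)→36300; best=2280 via (A,hash)
  {AC}: card=720; try (C,hash)→1920, (A,hash)→1920, (C,merge)→2040, (A,merge)→2040, (C,nl)→14520, (A,nl)→14520; best=1920 via (C,hash)
  {BC}: card=500; try (C,hash)→2680, (B,merge)→6080, (C,merge)→6460, (B,hash)→9240, (B,nl)→60120, (C,nl)→60500; best=2680 via (C,hash)
  {BE}: card=25000; try (E,hash)→2400, (B,merge)→5900, (E,merge)→6300, (B,hash)→9200, (B,nl)→50100, (E,nl)→50500; best=2400 via (E,hash)
  {ACD}: card=36000; try (D,hash)→8040, (C,hash)→9960, (D,merge)→12840, (C,merge)→87240, (D,nl)→217920, (C,nl)→722280; best=8040 via (D,hash)
  {ABC}: card=3000; try (A,hash)→4860, (A,merge)→8640, (B,hash)→11640, (B,merge)→14840, (A,nl)→62680, (B,nl)→361920; best=4860 via (A,hash)
  {BCE}: card=25000; try (E,hash)→4580, (E,merge)→8480, (C,hash)→29080, (E,nl)→52680, (C,merge)→403360, (C,nl)→3002400; best=4580 via (E,hash)
  {ABCD}: card=150000; try (D,hash)→13260, (D,merge)→46860, (B,hash)→53040, (B,merge)→625040, (D,nl)→904860, (B,nl)→18008040; best=13260 via (D,hash)
  {ABCE}: card=150000; try (E,hash)→9260, (A,hash)→31260, (E,merge)→44660, (E,nl)→304860, (A,merge)→405540, (A,nl)→3004580; best=9260 via (E,hash)
  {ABCDE}: card=7500000; try (E,hash)→164660, (D,hash)→164660, (D,merge)→2862260, (E,merge)→2864060, (E,nl)→15013260, (D,nl)→45009260; best=164660 via (E,hash)

cost=164660; order=B,C,A,D,E; methods=hash,hash,hash,hash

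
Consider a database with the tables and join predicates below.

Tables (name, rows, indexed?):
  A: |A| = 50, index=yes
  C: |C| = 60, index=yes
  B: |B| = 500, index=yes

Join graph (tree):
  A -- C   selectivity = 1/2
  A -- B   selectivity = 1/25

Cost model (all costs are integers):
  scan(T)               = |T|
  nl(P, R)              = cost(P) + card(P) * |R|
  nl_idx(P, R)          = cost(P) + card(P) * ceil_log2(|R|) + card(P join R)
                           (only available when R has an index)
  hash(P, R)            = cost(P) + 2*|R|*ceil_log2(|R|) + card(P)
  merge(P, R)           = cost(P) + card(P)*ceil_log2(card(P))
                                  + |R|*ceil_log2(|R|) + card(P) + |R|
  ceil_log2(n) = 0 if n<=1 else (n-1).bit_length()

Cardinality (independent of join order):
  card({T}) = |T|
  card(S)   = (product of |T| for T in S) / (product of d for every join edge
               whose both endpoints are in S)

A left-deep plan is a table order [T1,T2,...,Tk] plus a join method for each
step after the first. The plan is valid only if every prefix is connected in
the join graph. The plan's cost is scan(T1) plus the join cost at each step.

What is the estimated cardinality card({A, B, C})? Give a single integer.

Tables in S: A(50), B(500), C(60)
Edges inside S: A-C(d=2), A-B(d=25)
numerator = 50 * 500 * 60 = 1500000
denominator = 2 * 25 = 50
card(S) = 1500000 / 50 = 30000

30000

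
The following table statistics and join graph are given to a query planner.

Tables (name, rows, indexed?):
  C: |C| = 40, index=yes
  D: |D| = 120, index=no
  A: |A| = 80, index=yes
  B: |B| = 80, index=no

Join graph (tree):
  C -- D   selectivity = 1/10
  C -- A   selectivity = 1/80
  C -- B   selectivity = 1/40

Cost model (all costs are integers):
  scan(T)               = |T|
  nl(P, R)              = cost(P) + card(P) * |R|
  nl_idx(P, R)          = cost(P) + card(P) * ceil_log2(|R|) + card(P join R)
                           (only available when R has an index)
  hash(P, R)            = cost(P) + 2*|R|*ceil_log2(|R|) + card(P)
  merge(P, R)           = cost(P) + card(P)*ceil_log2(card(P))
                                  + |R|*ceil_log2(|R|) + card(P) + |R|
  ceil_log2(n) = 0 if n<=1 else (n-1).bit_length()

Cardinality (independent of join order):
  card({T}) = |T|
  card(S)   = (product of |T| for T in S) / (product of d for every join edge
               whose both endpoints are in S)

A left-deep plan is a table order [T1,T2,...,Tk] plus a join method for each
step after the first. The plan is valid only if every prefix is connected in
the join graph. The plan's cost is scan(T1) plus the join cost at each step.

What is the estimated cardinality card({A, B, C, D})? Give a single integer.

Tables in S: A(80), B(80), C(40), D(120)
Edges inside S: C-D(d=10), C-A(d=80), C-B(d=40)
numerator = 80 * 80 * 40 * 120 = 30720000
denominator = 10 * 80 * 40 = 32000
card(S) = 30720000 / 32000 = 960

960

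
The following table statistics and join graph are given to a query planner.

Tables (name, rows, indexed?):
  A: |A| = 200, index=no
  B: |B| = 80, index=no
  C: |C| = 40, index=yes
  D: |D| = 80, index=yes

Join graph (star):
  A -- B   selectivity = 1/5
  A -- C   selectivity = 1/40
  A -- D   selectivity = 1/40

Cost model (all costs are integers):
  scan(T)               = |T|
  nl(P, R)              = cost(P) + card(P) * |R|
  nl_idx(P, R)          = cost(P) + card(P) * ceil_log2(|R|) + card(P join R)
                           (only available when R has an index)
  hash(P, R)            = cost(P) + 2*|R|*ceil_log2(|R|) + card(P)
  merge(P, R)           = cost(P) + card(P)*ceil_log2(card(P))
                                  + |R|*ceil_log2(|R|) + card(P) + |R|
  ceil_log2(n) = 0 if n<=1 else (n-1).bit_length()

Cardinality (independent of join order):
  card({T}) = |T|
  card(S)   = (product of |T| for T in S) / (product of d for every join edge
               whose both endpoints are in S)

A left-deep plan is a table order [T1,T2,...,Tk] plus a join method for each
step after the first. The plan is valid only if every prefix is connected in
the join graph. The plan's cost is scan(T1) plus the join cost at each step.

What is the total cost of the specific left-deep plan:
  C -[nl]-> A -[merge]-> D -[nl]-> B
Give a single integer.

42480

step 1: scan C: cost=40, card=40
step 2: join A via nl
    card(P join A) = 40*200/(40) = 200
    cost = 40 + 40*200 = 8040
step 3: join D via merge
    card(P join D) = 200*80/(40) = 400
    cost = 8040 + 200*8 + 80*7 + 200 + 80 = 10480
step 4: join B via nl
    card(P join B) = 400*80/(5) = 6400
    cost = 10480 + 400*80 = 42480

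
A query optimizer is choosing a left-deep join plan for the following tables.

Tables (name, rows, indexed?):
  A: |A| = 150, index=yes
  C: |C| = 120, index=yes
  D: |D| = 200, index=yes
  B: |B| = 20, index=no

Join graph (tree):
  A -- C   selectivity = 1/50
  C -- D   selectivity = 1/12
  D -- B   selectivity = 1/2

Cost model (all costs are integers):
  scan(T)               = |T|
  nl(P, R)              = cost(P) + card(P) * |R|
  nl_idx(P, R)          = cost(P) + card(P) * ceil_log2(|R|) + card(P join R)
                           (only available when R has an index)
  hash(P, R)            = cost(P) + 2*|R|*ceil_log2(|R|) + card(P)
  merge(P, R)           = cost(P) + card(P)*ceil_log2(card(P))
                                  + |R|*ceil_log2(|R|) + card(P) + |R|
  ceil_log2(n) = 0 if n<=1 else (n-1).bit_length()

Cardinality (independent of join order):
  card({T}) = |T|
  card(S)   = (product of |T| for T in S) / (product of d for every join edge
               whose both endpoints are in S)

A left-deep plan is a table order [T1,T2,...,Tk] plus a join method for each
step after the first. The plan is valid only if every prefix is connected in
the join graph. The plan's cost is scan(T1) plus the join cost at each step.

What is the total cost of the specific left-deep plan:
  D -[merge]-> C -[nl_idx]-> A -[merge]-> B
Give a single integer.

step 1: scan D: cost=200, card=200
step 2: join C via merge
    card(P join C) = 200*120/(12) = 2000
    cost = 200 + 200*8 + 120*7 + 200 + 120 = 2960
step 3: join A via nl_idx
    card(P join A) = 2000*150/(50) = 6000
    cost = 2960 + 2000*8 + 6000 = 24960
step 4: join B via merge
    card(P join B) = 6000*20/(2) = 60000
    cost = 24960 + 6000*13 + 20*5 + 6000 + 20 = 109080

109080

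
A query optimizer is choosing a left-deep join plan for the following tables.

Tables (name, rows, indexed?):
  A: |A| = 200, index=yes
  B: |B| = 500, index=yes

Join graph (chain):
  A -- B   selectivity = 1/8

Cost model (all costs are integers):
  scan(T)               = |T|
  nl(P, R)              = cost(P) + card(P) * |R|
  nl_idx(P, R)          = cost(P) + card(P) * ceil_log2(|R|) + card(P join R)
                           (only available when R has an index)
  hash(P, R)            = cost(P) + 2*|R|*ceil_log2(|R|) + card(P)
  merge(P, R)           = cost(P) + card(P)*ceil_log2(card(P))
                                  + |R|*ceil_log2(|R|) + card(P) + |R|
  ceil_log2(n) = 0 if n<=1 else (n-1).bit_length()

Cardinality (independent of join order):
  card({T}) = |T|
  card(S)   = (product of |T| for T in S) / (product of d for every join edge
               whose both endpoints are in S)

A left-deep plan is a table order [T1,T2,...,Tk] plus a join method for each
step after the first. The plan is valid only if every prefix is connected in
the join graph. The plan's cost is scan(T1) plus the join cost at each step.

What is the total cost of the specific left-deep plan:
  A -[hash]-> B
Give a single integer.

9400

step 1: scan A: cost=200, card=200
step 2: join B via hash
    card(P join B) = 200*500/(8) = 12500
    cost = 200 + 2*500*9 + 200 = 9400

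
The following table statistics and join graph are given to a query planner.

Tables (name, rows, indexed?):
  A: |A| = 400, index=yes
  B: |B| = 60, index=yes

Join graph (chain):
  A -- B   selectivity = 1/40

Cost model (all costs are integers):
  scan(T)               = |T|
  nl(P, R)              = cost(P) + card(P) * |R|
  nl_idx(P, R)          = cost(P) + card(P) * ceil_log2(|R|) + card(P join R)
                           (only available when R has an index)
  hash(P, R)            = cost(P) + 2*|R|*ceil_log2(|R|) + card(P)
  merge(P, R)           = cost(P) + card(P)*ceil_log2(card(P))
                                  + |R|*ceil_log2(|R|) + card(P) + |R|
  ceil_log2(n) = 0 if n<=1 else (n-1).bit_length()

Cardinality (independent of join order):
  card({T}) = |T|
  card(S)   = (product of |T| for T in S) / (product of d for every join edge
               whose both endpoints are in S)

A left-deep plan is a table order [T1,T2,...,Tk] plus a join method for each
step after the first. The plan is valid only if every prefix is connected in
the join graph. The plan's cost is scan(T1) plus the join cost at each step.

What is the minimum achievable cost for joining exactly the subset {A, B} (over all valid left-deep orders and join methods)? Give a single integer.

Selinger DP over subsets of {A,B}:
  {A}: scan cost=400, card=400
  {B}: scan cost=60, card=60
  {AB}: card=600; try (A,nl_idx)→1200, (B,hash)→1520, (B,nl_idx)→3400, (A,merge)→4480, (B,merge)→4820, (A,hash)→7320 …(+2); best=1200 via (A,nl_idx)

1200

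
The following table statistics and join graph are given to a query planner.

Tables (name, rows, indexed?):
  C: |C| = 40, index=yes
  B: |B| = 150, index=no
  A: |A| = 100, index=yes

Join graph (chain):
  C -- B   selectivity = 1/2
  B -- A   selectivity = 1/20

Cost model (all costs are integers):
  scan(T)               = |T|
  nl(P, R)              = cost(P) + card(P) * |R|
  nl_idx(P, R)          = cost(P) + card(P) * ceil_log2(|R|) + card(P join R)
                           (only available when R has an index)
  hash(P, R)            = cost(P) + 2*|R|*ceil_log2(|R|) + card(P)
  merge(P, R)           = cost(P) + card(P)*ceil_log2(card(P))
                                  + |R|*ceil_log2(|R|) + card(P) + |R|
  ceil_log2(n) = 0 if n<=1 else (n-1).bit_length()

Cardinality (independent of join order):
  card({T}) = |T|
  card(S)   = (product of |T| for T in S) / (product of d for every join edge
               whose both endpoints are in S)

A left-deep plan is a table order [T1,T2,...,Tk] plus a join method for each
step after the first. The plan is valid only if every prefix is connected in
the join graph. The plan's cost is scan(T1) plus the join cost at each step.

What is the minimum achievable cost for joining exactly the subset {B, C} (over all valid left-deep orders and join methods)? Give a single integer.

Selinger DP over subsets of {B,C}:
  {C}: scan cost=40, card=40
  {B}: scan cost=150, card=150
  {BC}: card=3000; try (C,hash)→780, (B,merge)→1670, (C,merge)→1780, (B,hash)→2480, (C,nl_idx)→4050, (B,nl)→6040 …(+1); best=780 via (C,hash)

780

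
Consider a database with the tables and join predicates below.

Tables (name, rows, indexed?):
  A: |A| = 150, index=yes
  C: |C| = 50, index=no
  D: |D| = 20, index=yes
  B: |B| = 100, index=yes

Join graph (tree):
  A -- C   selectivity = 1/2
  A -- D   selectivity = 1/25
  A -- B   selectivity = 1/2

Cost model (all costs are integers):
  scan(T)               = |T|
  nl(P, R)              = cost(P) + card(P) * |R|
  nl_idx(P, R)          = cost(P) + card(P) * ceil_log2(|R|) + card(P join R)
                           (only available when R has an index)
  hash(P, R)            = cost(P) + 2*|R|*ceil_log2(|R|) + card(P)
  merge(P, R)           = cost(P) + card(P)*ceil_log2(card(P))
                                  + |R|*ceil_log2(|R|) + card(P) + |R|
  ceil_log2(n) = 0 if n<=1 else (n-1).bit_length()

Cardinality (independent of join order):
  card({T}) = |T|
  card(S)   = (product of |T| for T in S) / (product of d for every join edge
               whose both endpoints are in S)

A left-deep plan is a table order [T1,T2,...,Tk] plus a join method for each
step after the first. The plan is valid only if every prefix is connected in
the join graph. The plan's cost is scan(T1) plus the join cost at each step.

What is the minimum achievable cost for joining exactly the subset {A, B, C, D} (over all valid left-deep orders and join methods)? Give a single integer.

5420

Selinger DP over subsets of {A,B,C,D}:
  {A}: scan cost=150, card=150
  {C}: scan cost=50, card=50
  {D}: scan cost=20, card=20
  {B}: scan cost=100, card=100
  {AC}: card=3750; try (C,hash)→900, (A,merge)→1750, (C,merge)→1850, (A,hash)→2500, (A,nl_idx)→4200, (A,nl)→7550 …(+1); best=900 via (C,hash)
  {AD}: card=120; try (A,nl_idx)→300, (D,hash)→500, (D,nl_idx)→1020, (A,merge)→1490, (D,merge)→1620, (A,hash)→2440 …(+2); best=300 via (A,nl_idx)
  {AB}: card=7500; try (B,hash)→1700, (A,merge)→2250, (B,merge)→2300, (A,hash)→2600, (A,nl_idx)→8400, (B,nl_idx)→8700 …(+2); best=1700 via (B,hash)
  {ACD}: card=3000; try (C,hash)→1020, (C,merge)→1610, (D,hash)→4850, (C,nl)→6300, (D,nl_idx)→22650, (D,merge)→49770 …(+1); best=1020 via (C,hash)
  {ABC}: card=187500; try (B,hash)→6050, (C,hash)→9800, (B,merge)→50450, (C,merge)→107050, (B,nl_idx)→214650, (B,nl)→375900 …(+1); best=6050 via (B,hash)
  {ABD}: card=6000; try (B,hash)→1820, (B,merge)→2060, (B,nl_idx)→7140, (D,hash)→9400, (B,nl)→12300, (D,nl_idx)→45200 …(+2); best=1820 via (B,hash)
  {ABCD}: card=150000; try (B,hash)→5420, (C,hash)→8420, (B,merge)→40820, (C,merge)→86170, (B,nl_idx)→172020, (D,hash)→193750 …(+5); best=5420 via (B,hash)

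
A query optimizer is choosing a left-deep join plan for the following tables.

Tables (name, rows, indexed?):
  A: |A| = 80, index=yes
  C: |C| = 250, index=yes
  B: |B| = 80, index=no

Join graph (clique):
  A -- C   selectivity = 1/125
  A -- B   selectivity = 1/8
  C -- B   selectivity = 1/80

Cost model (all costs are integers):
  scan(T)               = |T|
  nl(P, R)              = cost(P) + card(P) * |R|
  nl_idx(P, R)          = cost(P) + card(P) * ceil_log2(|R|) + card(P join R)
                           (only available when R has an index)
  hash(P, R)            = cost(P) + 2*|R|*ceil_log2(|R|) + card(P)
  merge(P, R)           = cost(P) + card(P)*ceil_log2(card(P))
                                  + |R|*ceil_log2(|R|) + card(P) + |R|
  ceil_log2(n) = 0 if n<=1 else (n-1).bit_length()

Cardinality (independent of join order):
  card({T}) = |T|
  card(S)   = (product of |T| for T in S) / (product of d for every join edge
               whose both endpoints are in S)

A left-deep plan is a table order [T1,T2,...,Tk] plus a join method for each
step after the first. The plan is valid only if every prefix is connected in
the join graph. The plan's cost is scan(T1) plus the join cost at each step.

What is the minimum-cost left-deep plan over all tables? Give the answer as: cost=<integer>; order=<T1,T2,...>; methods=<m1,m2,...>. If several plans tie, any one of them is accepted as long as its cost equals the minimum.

cost=2160; order=A,C,B; methods=nl_idx,hash

Selinger DP (subsets sized 1..n):
  {A}: scan cost=80, card=80
  {C}: scan cost=250, card=250
  {B}: scan cost=80, card=80
  {AC}: card=160; try (C,nl_idx)→880, (A,hash)→1620, (A,nl_idx)→2160, (C,merge)→2970, (A,merge)→3140, (C,hash)→4160 …(+2); best=880 via (C,nl_idx)
  {AB}: card=800; try (B,hash)→1280, (A,hash)→1280, (B,merge)→1360, (A,merge)→1360, (A,nl_idx)→1440, (B,nl)→6480 …(+1); best=1280 via (B,hash)
  {BC}: card=250; try (C,nl_idx)→970, (B,hash)→1620, (C,merge)→2970, (B,merge)→3140, (C,hash)→4160, (C,nl)→20080 …(+1); best=970 via (C,nl_idx)
  {ABC}: card=20; try (B,hash)→2160, (A,hash)→2340, (A,nl_idx)→2740, (B,merge)→2960, (A,merge)→3860, (C,hash)→6080 …(+5); best=2160 via (B,hash)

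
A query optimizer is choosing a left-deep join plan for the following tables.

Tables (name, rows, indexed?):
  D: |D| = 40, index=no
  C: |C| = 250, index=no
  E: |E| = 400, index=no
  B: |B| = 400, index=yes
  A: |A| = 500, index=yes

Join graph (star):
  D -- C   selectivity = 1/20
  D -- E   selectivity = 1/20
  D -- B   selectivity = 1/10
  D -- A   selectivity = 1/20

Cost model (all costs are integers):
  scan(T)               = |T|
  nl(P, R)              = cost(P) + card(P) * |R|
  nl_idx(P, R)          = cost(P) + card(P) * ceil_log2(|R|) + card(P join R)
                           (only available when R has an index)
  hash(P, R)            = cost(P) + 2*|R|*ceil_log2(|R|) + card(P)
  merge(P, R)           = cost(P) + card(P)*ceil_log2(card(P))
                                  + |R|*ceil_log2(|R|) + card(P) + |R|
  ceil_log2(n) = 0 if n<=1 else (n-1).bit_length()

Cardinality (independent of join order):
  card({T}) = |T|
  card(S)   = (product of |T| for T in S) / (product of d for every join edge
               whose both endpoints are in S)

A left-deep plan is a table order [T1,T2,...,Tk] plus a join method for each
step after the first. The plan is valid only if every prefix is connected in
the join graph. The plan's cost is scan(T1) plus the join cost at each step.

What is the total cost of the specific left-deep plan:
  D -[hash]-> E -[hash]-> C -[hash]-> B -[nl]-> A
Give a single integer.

200029280

step 1: scan D: cost=40, card=40
step 2: join E via hash
    card(P join E) = 40*400/(20) = 800
    cost = 40 + 2*400*9 + 40 = 7280
step 3: join C via hash
    card(P join C) = 800*250/(20) = 10000
    cost = 7280 + 2*250*8 + 800 = 12080
step 4: join B via hash
    card(P join B) = 10000*400/(10) = 400000
    cost = 12080 + 2*400*9 + 10000 = 29280
step 5: join A via nl
    card(P join A) = 400000*500/(20) = 10000000
    cost = 29280 + 400000*500 = 200029280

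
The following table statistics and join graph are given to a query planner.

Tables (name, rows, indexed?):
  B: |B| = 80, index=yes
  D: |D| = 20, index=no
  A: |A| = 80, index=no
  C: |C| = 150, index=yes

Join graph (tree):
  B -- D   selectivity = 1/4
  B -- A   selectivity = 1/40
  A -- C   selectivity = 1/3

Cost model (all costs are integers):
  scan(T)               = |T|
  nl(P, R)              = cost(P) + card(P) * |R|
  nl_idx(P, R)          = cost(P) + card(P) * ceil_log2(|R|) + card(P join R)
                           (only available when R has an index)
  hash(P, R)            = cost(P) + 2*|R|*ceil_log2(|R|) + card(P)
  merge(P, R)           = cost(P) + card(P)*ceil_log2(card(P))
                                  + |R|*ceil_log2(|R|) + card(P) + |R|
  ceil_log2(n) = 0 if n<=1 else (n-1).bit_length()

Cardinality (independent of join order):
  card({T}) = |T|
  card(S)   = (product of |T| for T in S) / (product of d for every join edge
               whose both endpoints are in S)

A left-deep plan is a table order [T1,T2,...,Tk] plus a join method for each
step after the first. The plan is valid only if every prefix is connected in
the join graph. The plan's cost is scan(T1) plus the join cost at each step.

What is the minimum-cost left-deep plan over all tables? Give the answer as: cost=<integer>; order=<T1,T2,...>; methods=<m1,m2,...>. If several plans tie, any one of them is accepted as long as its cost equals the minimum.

Selinger DP (subsets sized 1..n):
  {B}: scan cost=80, card=80
  {D}: scan cost=20, card=20
  {A}: scan cost=80, card=80
  {C}: scan cost=150, card=150
  {BD}: card=400; try (D,hash)→360, (B,nl_idx)→560, (B,merge)→780, (D,merge)→840, (B,hash)→1160, (B,nl)→1620 …(+1); best=360 via (D,hash)
  {AB}: card=160; try (B,nl_idx)→800, (B,hash)→1280, (A,hash)→1280, (B,merge)→1360, (A,merge)→1360, (B,nl)→6480 …(+1); best=800 via (B,nl_idx)
  {AC}: card=4000; try (A,hash)→1420, (C,merge)→2070, (A,merge)→2140, (C,hash)→2560, (C,nl_idx)→4720, (C,nl)→12080 …(+1); best=1420 via (A,hash)
  {ABD}: card=800; try (D,hash)→1160, (A,hash)→1880, (D,merge)→2360, (D,nl)→4000, (A,merge)→5000, (A,nl)→32360; best=1160 via (D,hash)
  {ABC}: card=8000; try (C,hash)→3360, (C,merge)→3590, (B,hash)→6540, (C,nl_idx)→10080, (C,nl)→24800, (B,nl_idx)→37420 …(+2); best=3360 via (C,hash)
  {ABCD}: card=40000; try (C,hash)→4360, (C,merge)→11310, (D,hash)→11560, (C,nl_idx)→47560, (D,merge)→115480, (C,nl)→121160 …(+1); best=4360 via (C,hash)

cost=4360; order=A,B,D,C; methods=nl_idx,hash,hash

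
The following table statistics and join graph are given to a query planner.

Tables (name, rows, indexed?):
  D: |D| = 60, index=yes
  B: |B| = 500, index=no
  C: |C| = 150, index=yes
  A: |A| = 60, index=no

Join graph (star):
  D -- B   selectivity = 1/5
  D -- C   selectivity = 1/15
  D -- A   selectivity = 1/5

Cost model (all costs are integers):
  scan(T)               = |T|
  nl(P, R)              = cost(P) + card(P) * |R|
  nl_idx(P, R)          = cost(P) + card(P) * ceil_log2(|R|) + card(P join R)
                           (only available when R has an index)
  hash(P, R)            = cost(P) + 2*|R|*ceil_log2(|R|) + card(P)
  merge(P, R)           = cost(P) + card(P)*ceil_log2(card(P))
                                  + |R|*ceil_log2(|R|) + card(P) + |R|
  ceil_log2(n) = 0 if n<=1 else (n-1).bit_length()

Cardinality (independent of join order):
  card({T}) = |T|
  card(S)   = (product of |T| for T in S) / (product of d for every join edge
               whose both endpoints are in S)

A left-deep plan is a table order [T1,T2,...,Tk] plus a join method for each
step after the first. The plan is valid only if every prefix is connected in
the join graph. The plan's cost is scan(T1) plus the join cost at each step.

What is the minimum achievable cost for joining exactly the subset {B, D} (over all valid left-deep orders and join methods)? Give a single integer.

1720

Selinger DP over subsets of {B,D}:
  {D}: scan cost=60, card=60
  {B}: scan cost=500, card=500
  {BD}: card=6000; try (D,hash)→1720, (B,merge)→5480, (D,merge)→5920, (B,hash)→9120, (D,nl_idx)→9500, (B,nl)→30060 …(+1); best=1720 via (D,hash)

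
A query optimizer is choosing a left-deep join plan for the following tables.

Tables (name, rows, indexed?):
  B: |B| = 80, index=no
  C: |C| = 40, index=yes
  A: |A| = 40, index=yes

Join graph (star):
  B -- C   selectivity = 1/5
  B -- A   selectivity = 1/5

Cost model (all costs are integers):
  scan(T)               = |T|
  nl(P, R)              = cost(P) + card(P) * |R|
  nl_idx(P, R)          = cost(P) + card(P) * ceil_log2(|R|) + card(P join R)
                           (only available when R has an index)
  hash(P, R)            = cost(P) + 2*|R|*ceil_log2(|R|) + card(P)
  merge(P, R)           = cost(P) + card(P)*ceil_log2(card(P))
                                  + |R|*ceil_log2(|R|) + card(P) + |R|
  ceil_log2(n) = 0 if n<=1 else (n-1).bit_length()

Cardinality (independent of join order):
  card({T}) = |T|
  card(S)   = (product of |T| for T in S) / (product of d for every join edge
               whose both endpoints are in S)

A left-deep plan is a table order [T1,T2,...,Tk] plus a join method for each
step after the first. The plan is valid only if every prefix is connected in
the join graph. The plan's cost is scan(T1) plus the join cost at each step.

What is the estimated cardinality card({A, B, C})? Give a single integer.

5120

Tables in S: A(40), B(80), C(40)
Edges inside S: B-C(d=5), B-A(d=5)
numerator = 40 * 80 * 40 = 128000
denominator = 5 * 5 = 25
card(S) = 128000 / 25 = 5120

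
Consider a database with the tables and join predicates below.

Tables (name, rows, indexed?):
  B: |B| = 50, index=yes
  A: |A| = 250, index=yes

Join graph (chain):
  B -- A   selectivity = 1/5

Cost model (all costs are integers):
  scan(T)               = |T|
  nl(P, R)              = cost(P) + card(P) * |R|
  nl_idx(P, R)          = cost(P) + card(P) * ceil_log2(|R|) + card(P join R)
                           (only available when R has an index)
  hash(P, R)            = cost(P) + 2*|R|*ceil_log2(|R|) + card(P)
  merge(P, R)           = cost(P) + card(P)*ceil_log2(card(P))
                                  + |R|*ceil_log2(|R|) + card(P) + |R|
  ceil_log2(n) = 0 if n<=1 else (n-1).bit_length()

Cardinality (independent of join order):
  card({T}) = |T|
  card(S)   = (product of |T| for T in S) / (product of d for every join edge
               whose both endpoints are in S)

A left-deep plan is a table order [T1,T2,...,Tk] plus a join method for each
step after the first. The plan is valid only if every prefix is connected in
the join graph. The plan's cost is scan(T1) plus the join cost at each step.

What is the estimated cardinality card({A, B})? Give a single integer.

2500

Tables in S: A(250), B(50)
Edges inside S: B-A(d=5)
numerator = 250 * 50 = 12500
denominator = 5 = 5
card(S) = 12500 / 5 = 2500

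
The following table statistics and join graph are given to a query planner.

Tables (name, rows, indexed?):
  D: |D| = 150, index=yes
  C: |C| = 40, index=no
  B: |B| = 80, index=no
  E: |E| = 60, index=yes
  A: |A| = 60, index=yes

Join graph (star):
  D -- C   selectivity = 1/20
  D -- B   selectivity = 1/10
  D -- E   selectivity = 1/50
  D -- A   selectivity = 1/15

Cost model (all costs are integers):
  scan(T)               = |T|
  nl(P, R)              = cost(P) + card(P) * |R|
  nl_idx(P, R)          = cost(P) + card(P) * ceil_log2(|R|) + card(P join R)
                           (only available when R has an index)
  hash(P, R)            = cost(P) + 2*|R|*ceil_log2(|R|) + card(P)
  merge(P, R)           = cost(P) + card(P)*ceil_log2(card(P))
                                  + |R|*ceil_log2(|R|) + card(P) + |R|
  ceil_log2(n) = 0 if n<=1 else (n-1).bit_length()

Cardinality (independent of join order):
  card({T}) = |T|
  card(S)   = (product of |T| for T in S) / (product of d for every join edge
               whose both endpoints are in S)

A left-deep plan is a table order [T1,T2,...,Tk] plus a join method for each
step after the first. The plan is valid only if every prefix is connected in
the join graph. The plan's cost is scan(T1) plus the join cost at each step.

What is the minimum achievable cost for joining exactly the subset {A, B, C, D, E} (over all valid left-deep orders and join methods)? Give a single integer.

5020

Selinger DP over subsets of {A,B,C,D,E}:
  {D}: scan cost=150, card=150
  {C}: scan cost=40, card=40
  {B}: scan cost=80, card=80
  {E}: scan cost=60, card=60
  {A}: scan cost=60, card=60
  {CD}: card=300; try (D,nl_idx)→660, (C,hash)→780, (D,merge)→1670, (C,merge)→1780, (D,hash)→2480, (D,nl)→6040 …(+1); best=660 via (D,nl_idx)
  {BD}: card=1200; try (B,hash)→1420, (D,nl_idx)→1920, (D,merge)→2070, (B,merge)→2140, (D,hash)→2560, (D,nl)→12080 …(+1); best=1420 via (B,hash)
  {DE}: card=180; try (D,nl_idx)→720, (E,hash)→1020, (E,nl_idx)→1230, (D,merge)→1830, (E,merge)→1920, (D,hash)→2520 …(+2); best=720 via (D,nl_idx)
  {AD}: card=600; try (A,hash)→1020, (D,nl_idx)→1140, (A,nl_idx)→1650, (D,merge)→1830, (A,merge)→1920, (D,hash)→2520 …(+2); best=1020 via (A,hash)
  {BCD}: card=2400; try (B,hash)→2080, (C,hash)→3100, (B,merge)→4300, (C,merge)→16100, (B,nl)→24660, (C,nl)→49420; best=2080 via (B,hash)
  {CDE}: card=360; try (C,hash)→1380, (E,hash)→1680, (C,merge)→2620, (E,nl_idx)→2820, (E,merge)→4080, (C,nl)→7920 …(+1); best=1380 via (C,hash)
  {ACD}: card=1200; try (A,hash)→1680, (C,hash)→2100, (A,nl_idx)→3660, (A,merge)→4080, (C,merge)→7900, (A,nl)→18660 …(+1); best=1680 via (A,hash)
  {BDE}: card=1440; try (B,hash)→2020, (B,merge)→2980, (E,hash)→3340, (E,nl_idx)→10060, (B,nl)→15120, (E,merge)→16240 …(+1); best=2020 via (B,hash)
  {ABD}: card=4800; try (B,hash)→2740, (A,hash)→3340, (B,merge)→8260, (A,nl_idx)→13420, (A,merge)→16240, (B,nl)→49020 …(+1); best=2740 via (B,hash)
  {ADE}: card=720; try (A,hash)→1620, (E,hash)→2340, (A,nl_idx)→2520, (A,merge)→2760, (E,nl_idx)→5340, (E,merge)→8040 …(+2); best=1620 via (A,hash)
  {BCDE}: card=2880; try (B,hash)→2860, (C,hash)→3940, (E,hash)→5200, (B,merge)→5620, (E,nl_idx)→19360, (C,merge)→19580 …(+4); best=2860 via (B,hash)
  {ABCD}: card=9600; try (B,hash)→4000, (A,hash)→5200, (C,hash)→8020, (B,merge)→16720, (A,nl_idx)→26080, (A,merge)→33700 …(+4); best=4000 via (B,hash)
  {ACDE}: card=1440; try (A,hash)→2460, (C,hash)→2820, (E,hash)→3600, (A,nl_idx)→4980, (A,merge)→5400, (C,merge)→9820 …(+5); best=2460 via (A,hash)
  {ABDE}: card=5760; try (B,hash)→3460, (A,hash)→4180, (E,hash)→8260, (B,merge)→10180, (A,nl_idx)→16420, (A,merge)→19720 …(+5); best=3460 via (B,hash)
  {ABCDE}: card=11520; try (B,hash)→5020, (A,hash)→6460, (C,hash)→9700, (E,hash)→14320, (B,merge)→20380, (A,nl_idx)→31660 …(+8); best=5020 via (B,hash)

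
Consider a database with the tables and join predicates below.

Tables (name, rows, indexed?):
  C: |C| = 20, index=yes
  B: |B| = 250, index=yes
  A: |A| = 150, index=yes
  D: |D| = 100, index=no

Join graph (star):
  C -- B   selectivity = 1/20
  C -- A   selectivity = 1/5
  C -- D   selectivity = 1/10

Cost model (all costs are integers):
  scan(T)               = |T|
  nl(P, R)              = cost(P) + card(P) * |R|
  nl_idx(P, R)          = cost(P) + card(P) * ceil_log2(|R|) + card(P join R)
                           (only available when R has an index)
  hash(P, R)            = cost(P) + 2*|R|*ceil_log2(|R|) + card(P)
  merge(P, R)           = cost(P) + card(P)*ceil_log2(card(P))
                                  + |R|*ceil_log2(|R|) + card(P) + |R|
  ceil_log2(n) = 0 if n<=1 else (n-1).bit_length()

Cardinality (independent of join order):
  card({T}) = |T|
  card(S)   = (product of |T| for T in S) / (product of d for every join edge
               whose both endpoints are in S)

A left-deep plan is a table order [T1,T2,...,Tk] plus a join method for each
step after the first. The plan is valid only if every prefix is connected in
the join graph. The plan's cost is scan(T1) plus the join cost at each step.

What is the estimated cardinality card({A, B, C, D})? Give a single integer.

Tables in S: A(150), B(250), C(20), D(100)
Edges inside S: C-B(d=20), C-A(d=5), C-D(d=10)
numerator = 150 * 250 * 20 * 100 = 75000000
denominator = 20 * 5 * 10 = 1000
card(S) = 75000000 / 1000 = 75000

75000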